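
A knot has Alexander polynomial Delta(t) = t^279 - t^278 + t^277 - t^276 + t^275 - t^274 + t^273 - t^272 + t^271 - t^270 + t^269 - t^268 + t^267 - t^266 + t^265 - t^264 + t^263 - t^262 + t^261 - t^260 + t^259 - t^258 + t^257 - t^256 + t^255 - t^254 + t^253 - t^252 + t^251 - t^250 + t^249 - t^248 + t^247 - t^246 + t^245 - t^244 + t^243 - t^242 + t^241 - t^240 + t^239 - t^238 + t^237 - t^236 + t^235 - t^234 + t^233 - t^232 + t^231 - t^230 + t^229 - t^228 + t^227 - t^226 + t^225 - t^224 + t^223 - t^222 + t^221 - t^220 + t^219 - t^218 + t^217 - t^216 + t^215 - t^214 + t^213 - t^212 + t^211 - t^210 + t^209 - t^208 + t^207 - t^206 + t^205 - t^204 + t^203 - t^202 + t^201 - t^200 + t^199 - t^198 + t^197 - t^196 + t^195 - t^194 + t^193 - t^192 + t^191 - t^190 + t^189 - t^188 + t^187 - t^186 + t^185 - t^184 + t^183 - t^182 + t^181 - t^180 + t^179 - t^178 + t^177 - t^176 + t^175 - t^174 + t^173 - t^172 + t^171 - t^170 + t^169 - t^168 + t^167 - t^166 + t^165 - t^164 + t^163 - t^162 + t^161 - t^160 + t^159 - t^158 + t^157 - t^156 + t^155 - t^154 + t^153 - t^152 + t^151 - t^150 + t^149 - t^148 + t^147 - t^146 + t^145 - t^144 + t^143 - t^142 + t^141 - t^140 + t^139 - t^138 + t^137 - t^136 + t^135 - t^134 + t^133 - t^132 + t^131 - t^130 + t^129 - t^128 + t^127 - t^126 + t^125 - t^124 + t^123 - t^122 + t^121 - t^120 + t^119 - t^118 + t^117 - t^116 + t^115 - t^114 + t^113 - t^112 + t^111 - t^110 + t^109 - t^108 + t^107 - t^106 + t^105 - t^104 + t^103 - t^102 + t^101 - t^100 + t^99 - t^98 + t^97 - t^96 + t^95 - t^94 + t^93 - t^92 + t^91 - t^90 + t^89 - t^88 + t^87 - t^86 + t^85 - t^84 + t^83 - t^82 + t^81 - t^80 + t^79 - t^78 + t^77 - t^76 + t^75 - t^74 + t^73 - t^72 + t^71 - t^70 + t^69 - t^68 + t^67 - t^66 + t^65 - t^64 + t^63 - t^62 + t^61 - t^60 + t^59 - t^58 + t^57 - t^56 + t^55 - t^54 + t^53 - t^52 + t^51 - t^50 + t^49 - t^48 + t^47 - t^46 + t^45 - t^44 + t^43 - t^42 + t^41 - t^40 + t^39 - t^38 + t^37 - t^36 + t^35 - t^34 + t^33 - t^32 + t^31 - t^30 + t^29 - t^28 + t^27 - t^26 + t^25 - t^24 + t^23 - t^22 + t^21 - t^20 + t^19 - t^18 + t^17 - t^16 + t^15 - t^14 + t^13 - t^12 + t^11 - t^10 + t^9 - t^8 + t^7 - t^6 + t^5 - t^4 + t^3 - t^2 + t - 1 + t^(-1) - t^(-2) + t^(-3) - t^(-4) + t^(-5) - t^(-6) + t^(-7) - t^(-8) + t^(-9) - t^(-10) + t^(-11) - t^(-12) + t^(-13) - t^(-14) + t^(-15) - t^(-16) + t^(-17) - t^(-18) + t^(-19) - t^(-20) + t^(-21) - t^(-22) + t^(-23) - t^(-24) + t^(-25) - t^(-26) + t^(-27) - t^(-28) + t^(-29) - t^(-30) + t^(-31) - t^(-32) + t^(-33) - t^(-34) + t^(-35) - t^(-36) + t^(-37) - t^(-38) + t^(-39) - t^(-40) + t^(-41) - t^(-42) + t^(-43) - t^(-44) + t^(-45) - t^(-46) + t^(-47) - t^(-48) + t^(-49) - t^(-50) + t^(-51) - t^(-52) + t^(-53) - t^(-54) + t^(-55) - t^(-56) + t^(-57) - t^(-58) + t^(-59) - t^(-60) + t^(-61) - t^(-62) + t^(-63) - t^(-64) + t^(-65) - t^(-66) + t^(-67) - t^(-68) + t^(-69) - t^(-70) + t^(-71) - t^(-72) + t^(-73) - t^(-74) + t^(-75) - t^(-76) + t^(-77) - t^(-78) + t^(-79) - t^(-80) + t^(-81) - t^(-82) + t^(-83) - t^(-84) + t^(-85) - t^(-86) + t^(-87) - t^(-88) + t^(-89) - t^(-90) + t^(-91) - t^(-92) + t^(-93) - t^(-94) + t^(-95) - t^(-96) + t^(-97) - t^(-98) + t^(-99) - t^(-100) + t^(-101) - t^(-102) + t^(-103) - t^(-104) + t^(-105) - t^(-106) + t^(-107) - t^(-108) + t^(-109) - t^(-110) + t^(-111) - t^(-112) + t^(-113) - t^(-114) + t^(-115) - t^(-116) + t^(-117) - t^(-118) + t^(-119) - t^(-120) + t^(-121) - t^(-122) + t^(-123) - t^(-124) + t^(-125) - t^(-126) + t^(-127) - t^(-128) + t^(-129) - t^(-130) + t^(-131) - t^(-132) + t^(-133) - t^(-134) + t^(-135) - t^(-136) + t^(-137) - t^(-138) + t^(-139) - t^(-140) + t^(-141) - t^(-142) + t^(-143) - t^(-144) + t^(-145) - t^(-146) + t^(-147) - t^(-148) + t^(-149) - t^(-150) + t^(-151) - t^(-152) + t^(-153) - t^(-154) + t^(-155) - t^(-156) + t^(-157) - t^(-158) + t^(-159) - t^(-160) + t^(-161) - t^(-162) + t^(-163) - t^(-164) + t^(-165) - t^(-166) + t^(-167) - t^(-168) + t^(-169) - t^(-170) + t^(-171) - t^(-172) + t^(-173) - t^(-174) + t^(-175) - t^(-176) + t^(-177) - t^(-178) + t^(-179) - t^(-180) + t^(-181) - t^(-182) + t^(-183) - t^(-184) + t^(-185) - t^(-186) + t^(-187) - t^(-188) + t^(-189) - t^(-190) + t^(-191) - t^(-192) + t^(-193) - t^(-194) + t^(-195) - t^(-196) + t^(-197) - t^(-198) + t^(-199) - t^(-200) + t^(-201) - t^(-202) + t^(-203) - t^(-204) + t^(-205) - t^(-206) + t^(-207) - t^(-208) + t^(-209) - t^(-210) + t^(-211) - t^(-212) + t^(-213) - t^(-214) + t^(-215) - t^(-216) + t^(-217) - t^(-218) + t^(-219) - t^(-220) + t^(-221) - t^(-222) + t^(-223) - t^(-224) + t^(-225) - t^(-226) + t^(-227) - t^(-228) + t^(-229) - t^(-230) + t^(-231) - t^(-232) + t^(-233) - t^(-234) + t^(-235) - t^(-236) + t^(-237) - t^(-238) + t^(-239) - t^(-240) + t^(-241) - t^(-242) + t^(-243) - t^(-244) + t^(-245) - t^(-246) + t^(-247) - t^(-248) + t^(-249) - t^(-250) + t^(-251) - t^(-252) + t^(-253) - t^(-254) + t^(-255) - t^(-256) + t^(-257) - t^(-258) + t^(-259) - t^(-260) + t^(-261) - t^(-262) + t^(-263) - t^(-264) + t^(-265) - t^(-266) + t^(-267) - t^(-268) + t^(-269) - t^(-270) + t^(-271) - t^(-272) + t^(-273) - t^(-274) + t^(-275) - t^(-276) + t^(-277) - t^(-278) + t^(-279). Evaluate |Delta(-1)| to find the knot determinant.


Step 1: The polynomial has 559 terms with alternating signs, exponents from 279 down to -279.
Step 2: Substitute t = -1. The i-th term has coefficient (-1)^i and exponent (m-i),
  so its value is (-1)^i * (-1)^(m-i) = (-1)^m = -1 for every i.
Step 3: All 559 terms equal -1, so Delta(-1) = 559 * (-1) = -559
Step 4: |Delta(-1)| = 559

559


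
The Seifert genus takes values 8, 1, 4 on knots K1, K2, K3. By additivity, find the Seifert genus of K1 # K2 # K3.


The Seifert genus is additive under connected sum.
Seifert genus(K1 # K2 # K3) = (8) + (1) + (4)
= 13

13


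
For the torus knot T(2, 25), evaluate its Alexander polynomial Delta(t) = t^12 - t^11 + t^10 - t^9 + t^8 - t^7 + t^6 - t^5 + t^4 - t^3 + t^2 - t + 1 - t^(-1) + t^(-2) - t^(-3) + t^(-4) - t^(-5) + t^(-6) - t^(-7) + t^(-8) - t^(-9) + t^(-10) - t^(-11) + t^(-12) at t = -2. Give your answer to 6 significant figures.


Substituting t = -2 into Delta(t) = t^12 - t^11 + t^10 - t^9 + t^8 - t^7 + t^6 - t^5 + t^4 - t^3 + t^2 - t + 1 - t^(-1) + t^(-2) - t^(-3) + t^(-4) - t^(-5) + t^(-6) - t^(-7) + t^(-8) - t^(-9) + t^(-10) - t^(-11) + t^(-12):
Term values: (4096) + (2048) + (1024) + (512) + (256) + (128) + (64) + (32) + (16) + (8) + (4) + (2) + (1) + (0.5) + (0.25) + (0.125) + (0.0625) + (0.03125) + (0.015625) + (0.0078125) + (0.00390625) + (0.00195312) + (0.000976562) + (0.000488281) + (0.000244141)
Sum = 8191.999756
Rounded to 6 significant figures: 8192

8192


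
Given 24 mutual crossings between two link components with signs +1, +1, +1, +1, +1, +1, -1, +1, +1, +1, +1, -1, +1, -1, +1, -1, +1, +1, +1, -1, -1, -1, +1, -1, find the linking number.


Step 1: Count positive crossings: 16
Step 2: Count negative crossings: 8
Step 3: Sum of signs = 16 - 8 = 8
Step 4: Linking number = sum/2 = 8/2 = 4

4


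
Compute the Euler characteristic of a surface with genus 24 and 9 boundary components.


chi = 2 - 2g - b
= 2 - 2*24 - 9
= 2 - 48 - 9 = -55

-55


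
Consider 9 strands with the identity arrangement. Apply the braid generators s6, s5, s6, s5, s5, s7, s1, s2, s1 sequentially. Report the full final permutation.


Starting with identity [1, 2, 3, 4, 5, 6, 7, 8, 9].
Apply generators in sequence:
  After s6: [1, 2, 3, 4, 5, 7, 6, 8, 9]
  After s5: [1, 2, 3, 4, 7, 5, 6, 8, 9]
  After s6: [1, 2, 3, 4, 7, 6, 5, 8, 9]
  After s5: [1, 2, 3, 4, 6, 7, 5, 8, 9]
  After s5: [1, 2, 3, 4, 7, 6, 5, 8, 9]
  After s7: [1, 2, 3, 4, 7, 6, 8, 5, 9]
  After s1: [2, 1, 3, 4, 7, 6, 8, 5, 9]
  After s2: [2, 3, 1, 4, 7, 6, 8, 5, 9]
  After s1: [3, 2, 1, 4, 7, 6, 8, 5, 9]
Final permutation: [3, 2, 1, 4, 7, 6, 8, 5, 9]

[3, 2, 1, 4, 7, 6, 8, 5, 9]


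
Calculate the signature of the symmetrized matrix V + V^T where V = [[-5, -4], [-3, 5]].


Step 1: V + V^T = [[-10, -7], [-7, 10]]
Step 2: trace = 0, det = -149
Step 3: Discriminant = 0^2 - 4*(-149) = 596
Step 4: Eigenvalues: 12.2066, -12.2066
Step 5: Signature = (# positive eigenvalues) - (# negative eigenvalues) = 0

0


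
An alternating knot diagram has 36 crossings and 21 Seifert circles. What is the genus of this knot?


For alternating knots, g = (c - s + 1)/2.
= (36 - 21 + 1)/2
= 16/2 = 8

8


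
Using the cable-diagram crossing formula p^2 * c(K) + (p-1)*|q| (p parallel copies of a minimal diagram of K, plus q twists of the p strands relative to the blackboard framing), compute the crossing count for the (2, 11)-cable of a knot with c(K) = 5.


Step 1: Each of the c(K) crossings of the companion diagram becomes p*p = p^2 crossings among the p parallel strands, and each of the |q| twists s_1 s_2 ... s_(p-1) adds (p-1) crossings.
  Crossings = p^2 * c(K) + (p-1)*|q|
Step 2: = 2^2 * 5 + (2-1)*11
Step 3: = 4*5 + 1*11
Step 4: = 20 + 11 = 31

31


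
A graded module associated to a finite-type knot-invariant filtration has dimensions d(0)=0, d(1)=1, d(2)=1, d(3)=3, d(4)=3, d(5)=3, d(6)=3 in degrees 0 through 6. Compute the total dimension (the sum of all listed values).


Total dimension = d(0) + d(1) + ... + d(6)
= 0 + 1 + 1 + 3 + 3 + 3 + 3
= 14

14


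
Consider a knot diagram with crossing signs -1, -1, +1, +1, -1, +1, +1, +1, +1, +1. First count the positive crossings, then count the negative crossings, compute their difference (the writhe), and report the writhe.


Step 1: Count positive crossings (+1).
Positive crossings: 7
Step 2: Count negative crossings (-1).
Negative crossings: 3
Step 3: Writhe = (positive) - (negative)
w = 7 - 3 = 4
Step 4: |w| = 4, and w is positive

4


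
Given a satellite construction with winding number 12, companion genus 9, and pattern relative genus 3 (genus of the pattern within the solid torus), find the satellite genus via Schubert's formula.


Schubert: g(satellite) = g_rel(pattern) + |winding| * g(companion),
where g_rel(pattern) is the genus of the pattern relative to the solid torus.
= 3 + 12 * 9
= 3 + 108 = 111

111


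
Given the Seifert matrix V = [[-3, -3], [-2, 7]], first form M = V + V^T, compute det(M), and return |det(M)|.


Step 1: Form V + V^T where V = [[-3, -3], [-2, 7]]
  V^T = [[-3, -2], [-3, 7]]
  V + V^T = [[-6, -5], [-5, 14]]
Step 2: det(V + V^T) = (-6)*14 - (-5)*(-5)
  = -84 - 25 = -109
Step 3: Knot determinant = |det(V + V^T)| = |-109| = 109

109


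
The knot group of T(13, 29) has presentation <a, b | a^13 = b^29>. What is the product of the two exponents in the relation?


The relation is a^13 = b^29.
Product of exponents = 13 * 29
= 377

377


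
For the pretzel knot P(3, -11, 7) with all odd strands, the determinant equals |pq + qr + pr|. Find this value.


Step 1: Compute pq + qr + pr.
pq = 3*(-11) = -33
qr = (-11)*7 = -77
pr = 3*7 = 21
pq + qr + pr = -33 + (-77) + 21 = -89
Step 2: Take absolute value.
det(P(3,-11,7)) = |-89| = 89

89


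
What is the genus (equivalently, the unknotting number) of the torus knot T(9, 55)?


For a torus knot T(p,q), both the unknotting number and genus equal (p-1)(q-1)/2.
= (9-1)(55-1)/2
= 8*54/2
= 432/2 = 216

216


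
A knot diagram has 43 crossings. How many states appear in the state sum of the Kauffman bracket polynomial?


Each crossing contributes 2 choices (A-smoothing or B-smoothing).
Total states = 2^43 = 8796093022208

8796093022208


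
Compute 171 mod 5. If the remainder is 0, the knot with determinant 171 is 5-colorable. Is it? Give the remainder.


Step 1: A knot is p-colorable if and only if p divides its determinant.
Step 2: Compute 171 mod 5.
171 = 34 * 5 + 1
Step 3: 171 mod 5 = 1
Step 4: The knot is 5-colorable: no

1


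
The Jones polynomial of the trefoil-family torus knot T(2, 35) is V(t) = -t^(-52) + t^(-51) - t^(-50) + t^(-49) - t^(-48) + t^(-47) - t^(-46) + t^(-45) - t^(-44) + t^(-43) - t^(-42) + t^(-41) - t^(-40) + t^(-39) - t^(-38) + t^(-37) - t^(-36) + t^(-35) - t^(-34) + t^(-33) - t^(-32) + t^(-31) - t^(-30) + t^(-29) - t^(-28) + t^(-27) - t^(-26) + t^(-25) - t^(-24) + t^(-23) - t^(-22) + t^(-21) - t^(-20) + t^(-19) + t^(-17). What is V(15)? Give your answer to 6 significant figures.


Substituting t = 15 into V(t) = -t^(-52) + t^(-51) - t^(-50) + t^(-49) - t^(-48) + t^(-47) - t^(-46) + t^(-45) - t^(-44) + t^(-43) - t^(-42) + t^(-41) - t^(-40) + t^(-39) - t^(-38) + t^(-37) - t^(-36) + t^(-35) - t^(-34) + t^(-33) - t^(-32) + t^(-31) - t^(-30) + t^(-29) - t^(-28) + t^(-27) - t^(-26) + t^(-25) - t^(-24) + t^(-23) - t^(-22) + t^(-21) - t^(-20) + t^(-19) + t^(-17):
  (-)t^(-52) = -6.97035e-62
  (+)t^(-51) = 1.04555e-60
  (-)t^(-50) = -1.56833e-59
  (+)t^(-49) = 2.35249e-58
  (-)t^(-48) = -3.52874e-57
  (+)t^(-47) = 5.29311e-56
  (-)t^(-46) = -7.93966e-55
  (+)t^(-45) = 1.19095e-53
  (-)t^(-44) = -1.78642e-52
  (+)t^(-43) = 2.67964e-51
  (-)t^(-42) = -4.01945e-50
  (+)t^(-41) = 6.02918e-49
  (-)t^(-40) = -9.04377e-48
  (+)t^(-39) = 1.35657e-46
  (-)t^(-38) = -2.03485e-45
  (+)t^(-37) = 3.05227e-44
  (-)t^(-36) = -4.57841e-43
  (+)t^(-35) = 6.86761e-42
  (-)t^(-34) = -1.03014e-40
  (+)t^(-33) = 1.54521e-39
  (-)t^(-32) = -2.31782e-38
  (+)t^(-31) = 3.47673e-37
  (-)t^(-30) = -5.2151e-36
  (+)t^(-29) = 7.82264e-35
  (-)t^(-28) = -1.1734e-33
  (+)t^(-27) = 1.76009e-32
  (-)t^(-26) = -2.64014e-31
  (+)t^(-25) = 3.96021e-30
  (-)t^(-24) = -5.94032e-29
  (+)t^(-23) = 8.91048e-28
  (-)t^(-22) = -1.33657e-26
  (+)t^(-21) = 2.00486e-25
  (-)t^(-20) = -3.00729e-24
  (+)t^(-19) = 4.51093e-23
  (+)t^(-17) = 1.01496e-20
Sum = (-6.97035e-62) + (1.04555e-60) + (-1.56833e-59) + (2.35249e-58) + (-3.52874e-57) + (5.29311e-56) + (-7.93966e-55) + (1.19095e-53) + (-1.78642e-52) + (2.67964e-51) + (-4.01945e-50) + (6.02918e-49) + (-9.04377e-48) + (1.35657e-46) + (-2.03485e-45) + (3.05227e-44) + (-4.57841e-43) + (6.86761e-42) + (-1.03014e-40) + (1.54521e-39) + (-2.31782e-38) + (3.47673e-37) + (-5.2151e-36) + (7.82264e-35) + (-1.1734e-33) + (1.76009e-32) + (-2.64014e-31) + (3.96021e-30) + (-5.94032e-29) + (8.91048e-28) + (-1.33657e-26) + (2.00486e-25) + (-3.00729e-24) + (4.51093e-23) + (1.01496e-20)
= 1.019188224e-20
Rounded to 6 significant figures: 1.01919e-20

1.01919e-20


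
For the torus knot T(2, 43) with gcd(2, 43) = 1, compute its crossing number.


For a torus knot T(p, q) with gcd(p,q)=1,
the crossing number is min(p*(q-1), q*(p-1)).
p*(q-1) = 2*42 = 84
q*(p-1) = 43*1 = 43
min(84, 43) = 43

43


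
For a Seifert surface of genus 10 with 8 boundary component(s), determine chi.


chi = 2 - 2g - b
= 2 - 2*10 - 8
= 2 - 20 - 8 = -26

-26


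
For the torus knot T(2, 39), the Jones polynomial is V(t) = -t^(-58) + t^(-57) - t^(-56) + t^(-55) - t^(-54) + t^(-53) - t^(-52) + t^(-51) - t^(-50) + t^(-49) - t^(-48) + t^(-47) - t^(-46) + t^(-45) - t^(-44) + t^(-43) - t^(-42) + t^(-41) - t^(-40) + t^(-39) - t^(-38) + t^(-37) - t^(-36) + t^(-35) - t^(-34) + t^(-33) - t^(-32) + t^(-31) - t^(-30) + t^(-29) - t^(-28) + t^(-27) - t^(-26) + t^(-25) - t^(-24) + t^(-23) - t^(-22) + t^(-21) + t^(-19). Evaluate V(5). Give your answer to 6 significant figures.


Substituting t = 5 into V(t) = -t^(-58) + t^(-57) - t^(-56) + t^(-55) - t^(-54) + t^(-53) - t^(-52) + t^(-51) - t^(-50) + t^(-49) - t^(-48) + t^(-47) - t^(-46) + t^(-45) - t^(-44) + t^(-43) - t^(-42) + t^(-41) - t^(-40) + t^(-39) - t^(-38) + t^(-37) - t^(-36) + t^(-35) - t^(-34) + t^(-33) - t^(-32) + t^(-31) - t^(-30) + t^(-29) - t^(-28) + t^(-27) - t^(-26) + t^(-25) - t^(-24) + t^(-23) - t^(-22) + t^(-21) + t^(-19):
  (-)t^(-58) = -2.8823e-41
  (+)t^(-57) = 1.44115e-40
  (-)t^(-56) = -7.20576e-40
  (+)t^(-55) = 3.60288e-39
  (-)t^(-54) = -1.80144e-38
  (+)t^(-53) = 9.0072e-38
  (-)t^(-52) = -4.5036e-37
  (+)t^(-51) = 2.2518e-36
  (-)t^(-50) = -1.1259e-35
  (+)t^(-49) = 5.6295e-35
  (-)t^(-48) = -2.81475e-34
  (+)t^(-47) = 1.40737e-33
  (-)t^(-46) = -7.03687e-33
  (+)t^(-45) = 3.51844e-32
  (-)t^(-44) = -1.75922e-31
  (+)t^(-43) = 8.79609e-31
  (-)t^(-42) = -4.39805e-30
  (+)t^(-41) = 2.19902e-29
  (-)t^(-40) = -1.09951e-28
  (+)t^(-39) = 5.49756e-28
  (-)t^(-38) = -2.74878e-27
  (+)t^(-37) = 1.37439e-26
  (-)t^(-36) = -6.87195e-26
  (+)t^(-35) = 3.43597e-25
  (-)t^(-34) = -1.71799e-24
  (+)t^(-33) = 8.58993e-24
  (-)t^(-32) = -4.29497e-23
  (+)t^(-31) = 2.14748e-22
  (-)t^(-30) = -1.07374e-21
  (+)t^(-29) = 5.36871e-21
  (-)t^(-28) = -2.68435e-20
  (+)t^(-27) = 1.34218e-19
  (-)t^(-26) = -6.71089e-19
  (+)t^(-25) = 3.35544e-18
  (-)t^(-24) = -1.67772e-17
  (+)t^(-23) = 8.38861e-17
  (-)t^(-22) = -4.1943e-16
  (+)t^(-21) = 2.09715e-15
  (+)t^(-19) = 5.24288e-14
Sum = (-2.8823e-41) + (1.44115e-40) + (-7.20576e-40) + (3.60288e-39) + (-1.80144e-38) + (9.0072e-38) + (-4.5036e-37) + (2.2518e-36) + (-1.1259e-35) + (5.6295e-35) + (-2.81475e-34) + (1.40737e-33) + (-7.03687e-33) + (3.51844e-32) + (-1.75922e-31) + (8.79609e-31) + (-4.39805e-30) + (2.19902e-29) + (-1.09951e-28) + (5.49756e-28) + (-2.74878e-27) + (1.37439e-26) + (-6.87195e-26) + (3.43597e-25) + (-1.71799e-24) + (8.58993e-24) + (-4.29497e-23) + (2.14748e-22) + (-1.07374e-21) + (5.36871e-21) + (-2.68435e-20) + (1.34218e-19) + (-6.71089e-19) + (3.35544e-18) + (-1.67772e-17) + (8.38861e-17) + (-4.1943e-16) + (2.09715e-15) + (5.24288e-14)
= 5.417642667e-14
Rounded to 6 significant figures: 5.41764e-14

5.41764e-14


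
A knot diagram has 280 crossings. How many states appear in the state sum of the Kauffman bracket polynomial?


Each crossing contributes 2 choices (A-smoothing or B-smoothing).
Total states = 2^280 = 1942668892225729070919461906823518906642406839052139521251812409738904285205208498176

1942668892225729070919461906823518906642406839052139521251812409738904285205208498176


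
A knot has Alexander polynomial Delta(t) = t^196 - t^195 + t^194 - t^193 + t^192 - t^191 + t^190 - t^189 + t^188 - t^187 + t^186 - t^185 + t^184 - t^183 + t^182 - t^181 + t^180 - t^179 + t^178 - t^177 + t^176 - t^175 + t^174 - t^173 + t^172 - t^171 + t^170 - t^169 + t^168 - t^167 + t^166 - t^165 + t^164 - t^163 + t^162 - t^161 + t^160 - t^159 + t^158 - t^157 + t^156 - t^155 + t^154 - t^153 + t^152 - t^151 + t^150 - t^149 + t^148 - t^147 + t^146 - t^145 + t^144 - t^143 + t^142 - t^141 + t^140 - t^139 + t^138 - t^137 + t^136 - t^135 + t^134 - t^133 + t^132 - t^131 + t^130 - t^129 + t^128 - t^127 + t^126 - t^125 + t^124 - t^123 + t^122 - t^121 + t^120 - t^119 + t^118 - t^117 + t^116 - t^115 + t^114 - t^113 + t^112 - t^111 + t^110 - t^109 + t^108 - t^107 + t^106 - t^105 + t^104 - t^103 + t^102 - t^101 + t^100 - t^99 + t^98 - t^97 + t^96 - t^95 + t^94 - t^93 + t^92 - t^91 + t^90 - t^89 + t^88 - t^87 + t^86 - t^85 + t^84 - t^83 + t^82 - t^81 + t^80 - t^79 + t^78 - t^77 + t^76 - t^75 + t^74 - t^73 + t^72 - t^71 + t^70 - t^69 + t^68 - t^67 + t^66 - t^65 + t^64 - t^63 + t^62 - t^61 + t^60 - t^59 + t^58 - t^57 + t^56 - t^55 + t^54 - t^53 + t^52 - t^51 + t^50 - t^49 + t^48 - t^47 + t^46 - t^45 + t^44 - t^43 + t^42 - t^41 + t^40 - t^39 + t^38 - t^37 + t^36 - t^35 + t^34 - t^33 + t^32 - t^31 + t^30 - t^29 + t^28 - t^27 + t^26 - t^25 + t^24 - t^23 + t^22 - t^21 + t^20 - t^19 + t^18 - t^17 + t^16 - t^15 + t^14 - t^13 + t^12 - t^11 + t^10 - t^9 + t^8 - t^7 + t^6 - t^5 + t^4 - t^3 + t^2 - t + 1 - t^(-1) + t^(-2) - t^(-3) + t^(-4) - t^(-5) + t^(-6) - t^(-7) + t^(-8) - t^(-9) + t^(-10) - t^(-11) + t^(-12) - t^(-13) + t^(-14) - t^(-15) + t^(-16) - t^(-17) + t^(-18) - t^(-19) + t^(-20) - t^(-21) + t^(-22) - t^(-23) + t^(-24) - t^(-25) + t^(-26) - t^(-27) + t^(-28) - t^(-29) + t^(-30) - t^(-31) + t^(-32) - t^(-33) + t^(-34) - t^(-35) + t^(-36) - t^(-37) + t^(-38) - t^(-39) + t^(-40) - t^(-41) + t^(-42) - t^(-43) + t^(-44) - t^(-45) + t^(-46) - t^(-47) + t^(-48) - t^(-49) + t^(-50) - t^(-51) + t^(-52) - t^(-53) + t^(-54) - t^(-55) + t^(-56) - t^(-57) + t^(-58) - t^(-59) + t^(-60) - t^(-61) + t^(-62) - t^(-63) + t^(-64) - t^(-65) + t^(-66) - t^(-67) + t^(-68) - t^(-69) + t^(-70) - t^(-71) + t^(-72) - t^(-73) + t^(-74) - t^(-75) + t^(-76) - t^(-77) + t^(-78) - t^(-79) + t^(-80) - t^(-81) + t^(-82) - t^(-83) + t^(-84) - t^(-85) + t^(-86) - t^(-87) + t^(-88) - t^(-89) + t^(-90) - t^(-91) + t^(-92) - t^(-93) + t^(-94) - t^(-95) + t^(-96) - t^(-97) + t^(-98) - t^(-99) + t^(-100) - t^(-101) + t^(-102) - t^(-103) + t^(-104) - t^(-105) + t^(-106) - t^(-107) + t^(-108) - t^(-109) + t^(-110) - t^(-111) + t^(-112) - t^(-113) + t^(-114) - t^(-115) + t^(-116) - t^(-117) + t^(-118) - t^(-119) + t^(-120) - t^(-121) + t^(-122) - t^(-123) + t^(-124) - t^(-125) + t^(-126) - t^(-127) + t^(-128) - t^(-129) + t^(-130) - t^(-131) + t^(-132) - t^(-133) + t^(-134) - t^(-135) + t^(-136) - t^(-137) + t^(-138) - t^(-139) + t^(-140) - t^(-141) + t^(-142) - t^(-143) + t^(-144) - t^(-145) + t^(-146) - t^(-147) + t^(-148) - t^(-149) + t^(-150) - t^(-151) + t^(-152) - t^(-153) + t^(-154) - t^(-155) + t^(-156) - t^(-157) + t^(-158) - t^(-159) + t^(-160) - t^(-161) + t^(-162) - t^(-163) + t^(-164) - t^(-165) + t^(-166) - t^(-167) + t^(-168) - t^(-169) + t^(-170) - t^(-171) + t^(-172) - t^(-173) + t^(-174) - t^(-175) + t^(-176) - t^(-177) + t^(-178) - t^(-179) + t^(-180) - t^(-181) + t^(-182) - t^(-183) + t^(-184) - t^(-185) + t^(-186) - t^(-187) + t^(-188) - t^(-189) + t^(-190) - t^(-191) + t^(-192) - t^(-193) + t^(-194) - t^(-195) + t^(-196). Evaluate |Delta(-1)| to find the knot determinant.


Step 1: The polynomial has 393 terms with alternating signs, exponents from 196 down to -196.
Step 2: Substitute t = -1. The i-th term has coefficient (-1)^i and exponent (m-i),
  so its value is (-1)^i * (-1)^(m-i) = (-1)^m = 1 for every i.
Step 3: All 393 terms equal 1, so Delta(-1) = 393 * (1) = 393
Step 4: |Delta(-1)| = 393

393


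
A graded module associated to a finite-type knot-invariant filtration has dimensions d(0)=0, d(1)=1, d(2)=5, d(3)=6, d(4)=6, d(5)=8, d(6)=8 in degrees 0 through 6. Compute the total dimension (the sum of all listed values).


Total dimension = d(0) + d(1) + ... + d(6)
= 0 + 1 + 5 + 6 + 6 + 8 + 8
= 34

34


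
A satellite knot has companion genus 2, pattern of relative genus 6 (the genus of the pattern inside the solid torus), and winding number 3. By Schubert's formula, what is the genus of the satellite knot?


Schubert: g(satellite) = g_rel(pattern) + |winding| * g(companion),
where g_rel(pattern) is the genus of the pattern relative to the solid torus.
= 6 + 3 * 2
= 6 + 6 = 12

12


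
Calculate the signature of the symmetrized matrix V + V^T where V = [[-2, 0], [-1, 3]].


Step 1: V + V^T = [[-4, -1], [-1, 6]]
Step 2: trace = 2, det = -25
Step 3: Discriminant = 2^2 - 4*(-25) = 104
Step 4: Eigenvalues: 6.09902, -4.09902
Step 5: Signature = (# positive eigenvalues) - (# negative eigenvalues) = 0

0


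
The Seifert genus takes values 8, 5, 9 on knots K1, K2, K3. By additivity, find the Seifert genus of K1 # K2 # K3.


The Seifert genus is additive under connected sum.
Seifert genus(K1 # K2 # K3) = (8) + (5) + (9)
= 22

22


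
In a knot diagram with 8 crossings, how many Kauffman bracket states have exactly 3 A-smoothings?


We choose which 3 of 8 crossings get A-smoothings.
C(8, 3) = 8! / (3! * 5!)
= 56

56


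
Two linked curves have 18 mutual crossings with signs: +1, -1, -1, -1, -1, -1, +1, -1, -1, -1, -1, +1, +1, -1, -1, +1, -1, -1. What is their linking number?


Step 1: Count positive crossings: 5
Step 2: Count negative crossings: 13
Step 3: Sum of signs = 5 - 13 = -8
Step 4: Linking number = sum/2 = -8/2 = -4

-4


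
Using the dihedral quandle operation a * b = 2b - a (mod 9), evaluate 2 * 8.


2 * 8 = 2*8 - 2 mod 9
= 16 - 2 mod 9
= 14 mod 9 = 5

5


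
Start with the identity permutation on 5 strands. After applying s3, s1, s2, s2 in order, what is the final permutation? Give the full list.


Starting with identity [1, 2, 3, 4, 5].
Apply generators in sequence:
  After s3: [1, 2, 4, 3, 5]
  After s1: [2, 1, 4, 3, 5]
  After s2: [2, 4, 1, 3, 5]
  After s2: [2, 1, 4, 3, 5]
Final permutation: [2, 1, 4, 3, 5]

[2, 1, 4, 3, 5]


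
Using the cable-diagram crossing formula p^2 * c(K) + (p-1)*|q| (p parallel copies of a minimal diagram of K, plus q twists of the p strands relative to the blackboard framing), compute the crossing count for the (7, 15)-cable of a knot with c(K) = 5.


Step 1: Each of the c(K) crossings of the companion diagram becomes p*p = p^2 crossings among the p parallel strands, and each of the |q| twists s_1 s_2 ... s_(p-1) adds (p-1) crossings.
  Crossings = p^2 * c(K) + (p-1)*|q|
Step 2: = 7^2 * 5 + (7-1)*15
Step 3: = 49*5 + 6*15
Step 4: = 245 + 90 = 335

335


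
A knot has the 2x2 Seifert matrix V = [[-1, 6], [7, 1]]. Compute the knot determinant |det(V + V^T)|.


Step 1: Form V + V^T where V = [[-1, 6], [7, 1]]
  V^T = [[-1, 7], [6, 1]]
  V + V^T = [[-2, 13], [13, 2]]
Step 2: det(V + V^T) = (-2)*2 - 13*13
  = -4 - 169 = -173
Step 3: Knot determinant = |det(V + V^T)| = |-173| = 173

173


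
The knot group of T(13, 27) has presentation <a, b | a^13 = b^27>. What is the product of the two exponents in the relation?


The relation is a^13 = b^27.
Product of exponents = 13 * 27
= 351

351


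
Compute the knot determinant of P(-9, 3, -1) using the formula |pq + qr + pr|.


Step 1: Compute pq + qr + pr.
pq = (-9)*3 = -27
qr = 3*(-1) = -3
pr = (-9)*(-1) = 9
pq + qr + pr = -27 + (-3) + 9 = -21
Step 2: Take absolute value.
det(P(-9,3,-1)) = |-21| = 21

21


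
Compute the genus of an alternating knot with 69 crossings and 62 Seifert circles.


For alternating knots, g = (c - s + 1)/2.
= (69 - 62 + 1)/2
= 8/2 = 4

4


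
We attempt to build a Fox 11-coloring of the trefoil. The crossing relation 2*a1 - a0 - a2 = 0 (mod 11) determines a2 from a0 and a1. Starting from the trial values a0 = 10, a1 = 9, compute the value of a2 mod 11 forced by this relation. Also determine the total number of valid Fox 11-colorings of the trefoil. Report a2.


Step 1: Apply the given crossing relation 2*a1 - a0 - a2 = 0 (mod 11).
  a2 = 2*a1 - a0 mod 11
  a2 = 2*9 - 10 mod 11
  a2 = 18 - 10 mod 11
  a2 = 8 mod 11 = 8
Step 2: The trefoil has determinant 3.
  Number of Fox p-colorings (p prime) is p^2 if p = 3, else p.
  Since 11 does not divide 3, only trivial (constant) colorings exist.
  (So the trial a0 = 10, a1 = 9 with a0 != a1 does NOT extend to a valid coloring of the whole trefoil: the other two crossing relations require 3*(a1 - a0) = 0 (mod 11), which fails.)
  Total colorings = 11
Step 3: a2 = 8, total Fox 11-colorings = 11

8


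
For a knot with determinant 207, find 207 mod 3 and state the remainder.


Step 1: A knot is p-colorable if and only if p divides its determinant.
Step 2: Compute 207 mod 3.
207 = 69 * 3 + 0
Step 3: 207 mod 3 = 0
Step 4: The knot is 3-colorable: yes

0


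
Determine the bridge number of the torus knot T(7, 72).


The bridge number of T(p,q) is min(p,q).
min(7, 72) = 7

7


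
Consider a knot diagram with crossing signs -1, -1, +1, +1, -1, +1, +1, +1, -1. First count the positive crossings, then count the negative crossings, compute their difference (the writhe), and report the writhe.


Step 1: Count positive crossings (+1).
Positive crossings: 5
Step 2: Count negative crossings (-1).
Negative crossings: 4
Step 3: Writhe = (positive) - (negative)
w = 5 - 4 = 1
Step 4: |w| = 1, and w is positive

1


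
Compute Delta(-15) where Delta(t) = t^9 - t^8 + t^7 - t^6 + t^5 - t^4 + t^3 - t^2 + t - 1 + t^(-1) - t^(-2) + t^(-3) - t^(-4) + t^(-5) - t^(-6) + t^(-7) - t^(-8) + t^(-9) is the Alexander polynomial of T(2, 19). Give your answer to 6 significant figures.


Substituting t = -15 into Delta(t) = t^9 - t^8 + t^7 - t^6 + t^5 - t^4 + t^3 - t^2 + t - 1 + t^(-1) - t^(-2) + t^(-3) - t^(-4) + t^(-5) - t^(-6) + t^(-7) - t^(-8) + t^(-9):
Term values: (-38443359375) + (-2562890625) + (-170859375) + (-11390625) + (-759375) + (-50625) + (-3375) + (-225) + (-15) + (-1) + (-0.0666667) + (-0.00444444) + (-0.000296296) + (-1.97531e-05) + (-1.31687e-06) + (-8.77915e-08) + (-5.85277e-09) + (-3.90184e-10) + (-2.60123e-11)
Sum = -4.118931362e+10
Rounded to 6 significant figures: -4.11893e+10

-4.11893e+10


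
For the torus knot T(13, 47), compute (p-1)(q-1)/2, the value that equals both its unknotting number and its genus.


For a torus knot T(p,q), both the unknotting number and genus equal (p-1)(q-1)/2.
= (13-1)(47-1)/2
= 12*46/2
= 552/2 = 276

276


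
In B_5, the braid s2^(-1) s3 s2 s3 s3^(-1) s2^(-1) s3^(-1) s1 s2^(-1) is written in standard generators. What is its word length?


The word length counts the number of generators (including inverses).
Listing each generator: s2^(-1), s3, s2, s3, s3^(-1), s2^(-1), s3^(-1), s1, s2^(-1)
There are 9 generators in this braid word.

9


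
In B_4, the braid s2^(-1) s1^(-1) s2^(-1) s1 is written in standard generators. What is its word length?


The word length counts the number of generators (including inverses).
Listing each generator: s2^(-1), s1^(-1), s2^(-1), s1
There are 4 generators in this braid word.

4


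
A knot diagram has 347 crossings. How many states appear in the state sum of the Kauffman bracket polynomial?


Each crossing contributes 2 choices (A-smoothing or B-smoothing).
Total states = 2^347 = 286687326998758938951352611912760867599570623646035140467198604923365359511060601008752319138765710819328

286687326998758938951352611912760867599570623646035140467198604923365359511060601008752319138765710819328


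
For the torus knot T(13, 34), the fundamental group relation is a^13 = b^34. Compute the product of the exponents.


The relation is a^13 = b^34.
Product of exponents = 13 * 34
= 442

442


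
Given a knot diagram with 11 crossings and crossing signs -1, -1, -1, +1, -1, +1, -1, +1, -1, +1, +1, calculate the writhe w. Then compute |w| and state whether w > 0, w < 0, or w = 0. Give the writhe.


Step 1: Count positive crossings (+1).
Positive crossings: 5
Step 2: Count negative crossings (-1).
Negative crossings: 6
Step 3: Writhe = (positive) - (negative)
w = 5 - 6 = -1
Step 4: |w| = 1, and w is negative

-1


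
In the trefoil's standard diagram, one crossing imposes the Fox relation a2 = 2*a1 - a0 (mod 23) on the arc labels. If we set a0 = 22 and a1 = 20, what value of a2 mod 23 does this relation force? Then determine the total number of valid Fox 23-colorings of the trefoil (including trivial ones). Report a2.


Step 1: Apply the given crossing relation 2*a1 - a0 - a2 = 0 (mod 23).
  a2 = 2*a1 - a0 mod 23
  a2 = 2*20 - 22 mod 23
  a2 = 40 - 22 mod 23
  a2 = 18 mod 23 = 18
Step 2: The trefoil has determinant 3.
  Number of Fox p-colorings (p prime) is p^2 if p = 3, else p.
  Since 23 does not divide 3, only trivial (constant) colorings exist.
  (So the trial a0 = 22, a1 = 20 with a0 != a1 does NOT extend to a valid coloring of the whole trefoil: the other two crossing relations require 3*(a1 - a0) = 0 (mod 23), which fails.)
  Total colorings = 23
Step 3: a2 = 18, total Fox 23-colorings = 23

18


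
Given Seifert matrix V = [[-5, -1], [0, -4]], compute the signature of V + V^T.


Step 1: V + V^T = [[-10, -1], [-1, -8]]
Step 2: trace = -18, det = 79
Step 3: Discriminant = (-18)^2 - 4*79 = 8
Step 4: Eigenvalues: -7.58579, -10.4142
Step 5: Signature = (# positive eigenvalues) - (# negative eigenvalues) = -2

-2


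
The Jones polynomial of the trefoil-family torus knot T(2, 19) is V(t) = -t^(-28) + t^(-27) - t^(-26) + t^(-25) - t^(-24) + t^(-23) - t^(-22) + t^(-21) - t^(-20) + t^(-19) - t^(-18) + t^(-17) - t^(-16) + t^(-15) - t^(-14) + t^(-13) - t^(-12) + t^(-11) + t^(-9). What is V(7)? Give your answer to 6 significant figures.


Substituting t = 7 into V(t) = -t^(-28) + t^(-27) - t^(-26) + t^(-25) - t^(-24) + t^(-23) - t^(-22) + t^(-21) - t^(-20) + t^(-19) - t^(-18) + t^(-17) - t^(-16) + t^(-15) - t^(-14) + t^(-13) - t^(-12) + t^(-11) + t^(-9):
  (-)t^(-28) = -2.17398e-24
  (+)t^(-27) = 1.52178e-23
  (-)t^(-26) = -1.06525e-22
  (+)t^(-25) = 7.45674e-22
  (-)t^(-24) = -5.21972e-21
  (+)t^(-23) = 3.6538e-20
  (-)t^(-22) = -2.55766e-19
  (+)t^(-21) = 1.79036e-18
  (-)t^(-20) = -1.25325e-17
  (+)t^(-19) = 8.77278e-17
  (-)t^(-18) = -6.14095e-16
  (+)t^(-17) = 4.29866e-15
  (-)t^(-16) = -3.00906e-14
  (+)t^(-15) = 2.10634e-13
  (-)t^(-14) = -1.47444e-12
  (+)t^(-13) = 1.03211e-11
  (-)t^(-12) = -7.22476e-11
  (+)t^(-11) = 5.05733e-10
  (+)t^(-9) = 2.47809e-08
Sum = (-2.17398e-24) + (1.52178e-23) + (-1.06525e-22) + (7.45674e-22) + (-5.21972e-21) + (3.6538e-20) + (-2.55766e-19) + (1.79036e-18) + (-1.25325e-17) + (8.77278e-17) + (-6.14095e-16) + (4.29866e-15) + (-3.00906e-14) + (2.10634e-13) + (-1.47444e-12) + (1.03211e-11) + (-7.22476e-11) + (5.05733e-10) + (2.47809e-08)
= 2.522344887e-08
Rounded to 6 significant figures: 2.52234e-08

2.52234e-08


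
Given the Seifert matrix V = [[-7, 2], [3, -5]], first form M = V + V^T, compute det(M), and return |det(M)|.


Step 1: Form V + V^T where V = [[-7, 2], [3, -5]]
  V^T = [[-7, 3], [2, -5]]
  V + V^T = [[-14, 5], [5, -10]]
Step 2: det(V + V^T) = (-14)*(-10) - 5*5
  = 140 - 25 = 115
Step 3: Knot determinant = |det(V + V^T)| = |115| = 115

115


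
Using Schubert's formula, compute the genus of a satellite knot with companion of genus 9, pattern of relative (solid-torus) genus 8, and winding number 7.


Schubert: g(satellite) = g_rel(pattern) + |winding| * g(companion),
where g_rel(pattern) is the genus of the pattern relative to the solid torus.
= 8 + 7 * 9
= 8 + 63 = 71

71


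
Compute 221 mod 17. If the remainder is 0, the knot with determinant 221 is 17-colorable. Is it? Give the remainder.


Step 1: A knot is p-colorable if and only if p divides its determinant.
Step 2: Compute 221 mod 17.
221 = 13 * 17 + 0
Step 3: 221 mod 17 = 0
Step 4: The knot is 17-colorable: yes

0


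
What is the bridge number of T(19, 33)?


The bridge number of T(p,q) is min(p,q).
min(19, 33) = 19

19


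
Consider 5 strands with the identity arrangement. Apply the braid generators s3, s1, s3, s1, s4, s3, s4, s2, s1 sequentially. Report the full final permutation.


Starting with identity [1, 2, 3, 4, 5].
Apply generators in sequence:
  After s3: [1, 2, 4, 3, 5]
  After s1: [2, 1, 4, 3, 5]
  After s3: [2, 1, 3, 4, 5]
  After s1: [1, 2, 3, 4, 5]
  After s4: [1, 2, 3, 5, 4]
  After s3: [1, 2, 5, 3, 4]
  After s4: [1, 2, 5, 4, 3]
  After s2: [1, 5, 2, 4, 3]
  After s1: [5, 1, 2, 4, 3]
Final permutation: [5, 1, 2, 4, 3]

[5, 1, 2, 4, 3]


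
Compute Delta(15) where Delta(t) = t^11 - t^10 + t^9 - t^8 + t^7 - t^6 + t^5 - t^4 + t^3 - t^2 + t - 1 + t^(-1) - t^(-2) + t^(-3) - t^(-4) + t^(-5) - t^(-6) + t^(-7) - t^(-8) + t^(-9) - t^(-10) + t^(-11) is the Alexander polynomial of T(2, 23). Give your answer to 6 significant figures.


Substituting t = 15 into Delta(t) = t^11 - t^10 + t^9 - t^8 + t^7 - t^6 + t^5 - t^4 + t^3 - t^2 + t - 1 + t^(-1) - t^(-2) + t^(-3) - t^(-4) + t^(-5) - t^(-6) + t^(-7) - t^(-8) + t^(-9) - t^(-10) + t^(-11):
Term values: (8649755859375) + (-576650390625) + (38443359375) + (-2562890625) + (170859375) + (-11390625) + (759375) + (-50625) + (3375) + (-225) + (15) + (-1) + (0.0666667) + (-0.00444444) + (0.000296296) + (-1.97531e-05) + (1.31687e-06) + (-8.77915e-08) + (5.85277e-09) + (-3.90184e-10) + (2.60123e-11) + (-1.73415e-12) + (1.1561e-13)
Sum = 8.109146118e+12
Rounded to 6 significant figures: 8.10915e+12

8.10915e+12


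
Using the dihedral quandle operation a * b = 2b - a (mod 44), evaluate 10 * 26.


10 * 26 = 2*26 - 10 mod 44
= 52 - 10 mod 44
= 42 mod 44 = 42

42


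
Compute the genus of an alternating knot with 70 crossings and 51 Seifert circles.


For alternating knots, g = (c - s + 1)/2.
= (70 - 51 + 1)/2
= 20/2 = 10

10


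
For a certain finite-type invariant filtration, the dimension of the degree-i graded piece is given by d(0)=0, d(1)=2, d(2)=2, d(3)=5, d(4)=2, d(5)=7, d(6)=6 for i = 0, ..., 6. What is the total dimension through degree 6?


Total dimension = d(0) + d(1) + ... + d(6)
= 0 + 2 + 2 + 5 + 2 + 7 + 6
= 24

24


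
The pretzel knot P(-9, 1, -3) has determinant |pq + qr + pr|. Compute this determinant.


Step 1: Compute pq + qr + pr.
pq = (-9)*1 = -9
qr = 1*(-3) = -3
pr = (-9)*(-3) = 27
pq + qr + pr = -9 + (-3) + 27 = 15
Step 2: Take absolute value.
det(P(-9,1,-3)) = |15| = 15

15


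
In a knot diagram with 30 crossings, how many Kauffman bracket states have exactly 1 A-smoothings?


We choose which 1 of 30 crossings get A-smoothings.
C(30, 1) = 30! / (1! * 29!)
= 30

30


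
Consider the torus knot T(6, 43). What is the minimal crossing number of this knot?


For a torus knot T(p, q) with gcd(p,q)=1,
the crossing number is min(p*(q-1), q*(p-1)).
p*(q-1) = 6*42 = 252
q*(p-1) = 43*5 = 215
min(252, 215) = 215

215


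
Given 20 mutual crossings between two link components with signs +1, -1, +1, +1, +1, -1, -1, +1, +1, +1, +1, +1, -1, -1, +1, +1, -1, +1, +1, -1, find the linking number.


Step 1: Count positive crossings: 13
Step 2: Count negative crossings: 7
Step 3: Sum of signs = 13 - 7 = 6
Step 4: Linking number = sum/2 = 6/2 = 3

3


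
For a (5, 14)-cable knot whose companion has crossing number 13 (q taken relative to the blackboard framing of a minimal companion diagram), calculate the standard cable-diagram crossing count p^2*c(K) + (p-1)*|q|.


Step 1: Each of the c(K) crossings of the companion diagram becomes p*p = p^2 crossings among the p parallel strands, and each of the |q| twists s_1 s_2 ... s_(p-1) adds (p-1) crossings.
  Crossings = p^2 * c(K) + (p-1)*|q|
Step 2: = 5^2 * 13 + (5-1)*14
Step 3: = 25*13 + 4*14
Step 4: = 325 + 56 = 381

381


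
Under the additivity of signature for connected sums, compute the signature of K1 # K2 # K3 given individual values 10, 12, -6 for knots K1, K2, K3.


The signature is additive under connected sum.
signature(K1 # K2 # K3) = (10) + (12) + (-6)
= 16

16


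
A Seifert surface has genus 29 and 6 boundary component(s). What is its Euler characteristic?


chi = 2 - 2g - b
= 2 - 2*29 - 6
= 2 - 58 - 6 = -62

-62


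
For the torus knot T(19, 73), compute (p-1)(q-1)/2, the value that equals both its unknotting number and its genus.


For a torus knot T(p,q), both the unknotting number and genus equal (p-1)(q-1)/2.
= (19-1)(73-1)/2
= 18*72/2
= 1296/2 = 648

648


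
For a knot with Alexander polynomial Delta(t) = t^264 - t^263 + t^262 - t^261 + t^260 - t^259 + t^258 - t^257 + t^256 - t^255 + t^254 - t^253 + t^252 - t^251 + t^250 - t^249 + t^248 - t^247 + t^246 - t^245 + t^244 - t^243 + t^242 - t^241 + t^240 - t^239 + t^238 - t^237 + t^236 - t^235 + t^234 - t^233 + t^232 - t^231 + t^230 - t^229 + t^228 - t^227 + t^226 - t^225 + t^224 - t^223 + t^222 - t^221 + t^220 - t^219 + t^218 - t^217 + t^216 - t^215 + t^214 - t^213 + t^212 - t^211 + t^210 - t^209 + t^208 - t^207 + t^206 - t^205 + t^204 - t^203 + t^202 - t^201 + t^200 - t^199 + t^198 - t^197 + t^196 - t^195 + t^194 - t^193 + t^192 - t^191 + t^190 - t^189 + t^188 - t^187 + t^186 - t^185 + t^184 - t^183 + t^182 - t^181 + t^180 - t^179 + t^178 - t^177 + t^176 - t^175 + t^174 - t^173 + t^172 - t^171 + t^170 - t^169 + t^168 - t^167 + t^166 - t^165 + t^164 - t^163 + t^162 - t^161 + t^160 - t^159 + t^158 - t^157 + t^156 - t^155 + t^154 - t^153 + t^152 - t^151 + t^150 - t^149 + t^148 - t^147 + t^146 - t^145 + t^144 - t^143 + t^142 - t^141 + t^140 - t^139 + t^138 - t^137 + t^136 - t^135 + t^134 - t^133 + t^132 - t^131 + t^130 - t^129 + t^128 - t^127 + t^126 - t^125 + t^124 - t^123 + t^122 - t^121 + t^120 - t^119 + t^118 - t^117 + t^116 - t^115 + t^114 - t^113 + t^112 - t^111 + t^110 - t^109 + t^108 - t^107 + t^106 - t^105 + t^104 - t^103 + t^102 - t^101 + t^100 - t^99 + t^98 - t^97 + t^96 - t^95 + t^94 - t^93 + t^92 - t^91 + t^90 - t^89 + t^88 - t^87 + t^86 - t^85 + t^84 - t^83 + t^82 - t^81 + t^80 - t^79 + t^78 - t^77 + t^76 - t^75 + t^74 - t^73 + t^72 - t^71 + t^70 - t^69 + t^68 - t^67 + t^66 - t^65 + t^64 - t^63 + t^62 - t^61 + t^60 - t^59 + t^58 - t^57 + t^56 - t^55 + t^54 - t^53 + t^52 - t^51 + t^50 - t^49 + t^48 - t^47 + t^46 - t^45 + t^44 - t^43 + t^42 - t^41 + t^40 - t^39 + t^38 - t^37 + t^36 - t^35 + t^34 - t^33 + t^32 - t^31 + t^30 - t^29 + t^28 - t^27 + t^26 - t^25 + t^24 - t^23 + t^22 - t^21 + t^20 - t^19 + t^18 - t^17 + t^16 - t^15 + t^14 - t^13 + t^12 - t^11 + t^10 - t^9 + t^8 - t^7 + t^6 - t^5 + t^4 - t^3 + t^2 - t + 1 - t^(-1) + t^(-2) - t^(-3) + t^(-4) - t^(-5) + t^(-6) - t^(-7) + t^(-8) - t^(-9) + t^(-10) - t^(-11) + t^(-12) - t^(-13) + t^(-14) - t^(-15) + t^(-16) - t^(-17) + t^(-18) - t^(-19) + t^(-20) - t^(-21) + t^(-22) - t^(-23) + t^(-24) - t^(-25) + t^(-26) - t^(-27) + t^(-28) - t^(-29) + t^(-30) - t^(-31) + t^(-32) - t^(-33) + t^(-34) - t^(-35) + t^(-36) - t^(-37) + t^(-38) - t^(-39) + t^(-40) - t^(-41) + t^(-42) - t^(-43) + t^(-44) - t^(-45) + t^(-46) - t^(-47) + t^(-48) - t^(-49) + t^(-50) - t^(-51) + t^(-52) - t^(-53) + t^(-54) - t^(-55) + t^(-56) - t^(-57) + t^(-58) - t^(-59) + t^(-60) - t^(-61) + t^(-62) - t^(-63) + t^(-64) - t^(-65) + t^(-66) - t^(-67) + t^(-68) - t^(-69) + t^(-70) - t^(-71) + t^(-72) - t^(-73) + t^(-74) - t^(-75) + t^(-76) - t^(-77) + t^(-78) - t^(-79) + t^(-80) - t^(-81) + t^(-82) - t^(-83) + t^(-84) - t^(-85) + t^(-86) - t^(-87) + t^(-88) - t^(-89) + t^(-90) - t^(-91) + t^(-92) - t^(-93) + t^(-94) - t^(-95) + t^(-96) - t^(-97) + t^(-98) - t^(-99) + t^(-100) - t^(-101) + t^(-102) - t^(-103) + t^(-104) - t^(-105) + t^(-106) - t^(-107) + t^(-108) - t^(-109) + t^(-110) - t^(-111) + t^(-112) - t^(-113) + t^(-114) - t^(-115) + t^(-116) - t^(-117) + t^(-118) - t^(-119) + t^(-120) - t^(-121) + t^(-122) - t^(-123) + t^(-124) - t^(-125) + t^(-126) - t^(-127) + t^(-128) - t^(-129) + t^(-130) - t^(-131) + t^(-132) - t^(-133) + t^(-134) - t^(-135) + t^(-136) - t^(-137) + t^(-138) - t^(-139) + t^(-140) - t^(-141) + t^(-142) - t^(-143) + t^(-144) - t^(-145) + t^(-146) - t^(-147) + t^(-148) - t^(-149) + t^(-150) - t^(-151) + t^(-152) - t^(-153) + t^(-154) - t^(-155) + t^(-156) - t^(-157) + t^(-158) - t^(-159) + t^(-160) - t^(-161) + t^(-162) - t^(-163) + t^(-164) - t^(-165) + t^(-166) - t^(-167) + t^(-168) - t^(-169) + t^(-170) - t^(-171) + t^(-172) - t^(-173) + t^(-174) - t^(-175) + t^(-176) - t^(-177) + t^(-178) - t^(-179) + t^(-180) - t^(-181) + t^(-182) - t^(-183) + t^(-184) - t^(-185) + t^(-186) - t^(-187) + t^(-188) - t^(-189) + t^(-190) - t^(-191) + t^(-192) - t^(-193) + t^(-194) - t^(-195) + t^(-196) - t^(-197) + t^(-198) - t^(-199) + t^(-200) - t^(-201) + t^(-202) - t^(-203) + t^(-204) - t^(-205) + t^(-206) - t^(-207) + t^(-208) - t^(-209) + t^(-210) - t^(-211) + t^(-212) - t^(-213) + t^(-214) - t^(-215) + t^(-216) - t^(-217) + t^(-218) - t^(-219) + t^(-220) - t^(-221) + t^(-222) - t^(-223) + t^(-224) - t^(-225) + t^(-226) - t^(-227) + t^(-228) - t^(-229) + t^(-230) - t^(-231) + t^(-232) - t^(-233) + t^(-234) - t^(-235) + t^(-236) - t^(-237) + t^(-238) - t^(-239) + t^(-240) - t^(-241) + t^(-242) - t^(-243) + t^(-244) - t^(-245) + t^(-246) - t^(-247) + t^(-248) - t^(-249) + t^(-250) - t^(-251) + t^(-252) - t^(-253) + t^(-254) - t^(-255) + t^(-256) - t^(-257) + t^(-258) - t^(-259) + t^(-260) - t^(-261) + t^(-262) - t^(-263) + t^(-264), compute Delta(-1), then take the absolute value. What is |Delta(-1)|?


Step 1: The polynomial has 529 terms with alternating signs, exponents from 264 down to -264.
Step 2: Substitute t = -1. The i-th term has coefficient (-1)^i and exponent (m-i),
  so its value is (-1)^i * (-1)^(m-i) = (-1)^m = 1 for every i.
Step 3: All 529 terms equal 1, so Delta(-1) = 529 * (1) = 529
Step 4: |Delta(-1)| = 529

529
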